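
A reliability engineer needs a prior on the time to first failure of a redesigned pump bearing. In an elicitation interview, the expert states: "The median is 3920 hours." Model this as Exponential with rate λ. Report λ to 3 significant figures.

Exponential median = ln 2 / λ, so λ = ln 2 / 3920.0 = 0.000177.

λ ≈ 0.000177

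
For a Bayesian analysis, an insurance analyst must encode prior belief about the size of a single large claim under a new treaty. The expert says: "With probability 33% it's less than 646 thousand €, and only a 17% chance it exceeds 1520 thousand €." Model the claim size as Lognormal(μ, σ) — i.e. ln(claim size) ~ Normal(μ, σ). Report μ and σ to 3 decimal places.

μ ≈ 6.741, σ ≈ 0.614

If T ~ Lognormal(μ,σ) then ln T ~ Normal(μ,σ), so the p-quantile of ln T is μ + z_p·σ.
ln(646) = 6.471 and ln(1520) = 7.326; z_{0.33} = -0.4399, z_{0.83} = 0.9542.
σ = (7.326 − 6.471)/(0.9542 − (-0.4399)) = 0.614.
μ = 6.471 − (-0.4399)·0.614 = 6.741.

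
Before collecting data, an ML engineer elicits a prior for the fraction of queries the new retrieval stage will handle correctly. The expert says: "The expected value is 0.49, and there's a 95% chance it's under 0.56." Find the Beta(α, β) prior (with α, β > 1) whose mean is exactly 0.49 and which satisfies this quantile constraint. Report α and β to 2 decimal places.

α ≈ 67.35, β ≈ 70.10

With mean 0.49 fixed, write α = 0.49s, β = 0.51s where s = α+β.
Need P(θ < 0.56) = 0.95 under Beta(0.49s, 0.51s). Normal approximation: (q−m)/√(m(1−m)/s) ≈ z_{0.95} = 1.64, so s ≈ 0.49·0.51·(1.64)²/(0.56−0.49)² = 138.0.
At s = 138.0: P(θ<0.56) ≈ 0.950. Adjusting to match 0.95 gives s ≈ 137.45.
So α = 0.49·137.45 ≈ 67.35, β = 0.51·137.45 ≈ 70.10.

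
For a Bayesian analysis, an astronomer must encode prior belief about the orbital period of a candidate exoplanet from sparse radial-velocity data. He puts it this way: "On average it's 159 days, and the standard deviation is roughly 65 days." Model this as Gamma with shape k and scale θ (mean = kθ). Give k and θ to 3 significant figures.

For Gamma(k, scale θ): mean = kθ, variance = kθ², so CV = 1/√k.
CV = SD/mean = 65/159 = 0.4088, hence k = 1/CV² = 5.98.
Then θ = mean/k = 159/5.98 = 26.6.

k ≈ 5.98, θ ≈ 26.6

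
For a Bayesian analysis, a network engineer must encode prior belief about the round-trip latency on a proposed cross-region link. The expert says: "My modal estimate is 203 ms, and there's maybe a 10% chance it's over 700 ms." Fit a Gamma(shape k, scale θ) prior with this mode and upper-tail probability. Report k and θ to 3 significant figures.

Gamma(k,θ) with k>1 has mode (k−1)θ, so θ = 203/(k−1).
Need P(X < 700) = 0.9 with θ tied to k this way. Start at k = 2, θ = 203: P(X<700) ≈ 0.859.
Too low — raise k to concentrate. Iterating converges to k ≈ 2.22.
Then θ = 203/(2.22−1) ≈ 166.

k ≈ 2.22, θ ≈ 166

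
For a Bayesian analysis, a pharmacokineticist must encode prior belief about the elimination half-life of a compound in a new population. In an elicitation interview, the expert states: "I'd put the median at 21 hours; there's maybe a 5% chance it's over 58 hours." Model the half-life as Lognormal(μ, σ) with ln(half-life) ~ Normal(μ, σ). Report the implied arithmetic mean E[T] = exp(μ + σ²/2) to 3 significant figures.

E[T] ≈ 25.4 hours

If T ~ Lognormal(μ,σ) then ln T ~ Normal(μ,σ), so the p-quantile of ln T is μ + z_p·σ.
ln(21) = 3.045 and ln(58) = 4.06; z_{0.5} = 0, z_{0.95} = 1.645.
σ = (4.06 − 3.045)/(1.645 − (0)) = 0.618.
μ = 3.045 − (0)·0.618 = 3.045.
E[T] = exp(μ + σ²/2) = exp(3.045 + 0.1907) = 25.4 hours.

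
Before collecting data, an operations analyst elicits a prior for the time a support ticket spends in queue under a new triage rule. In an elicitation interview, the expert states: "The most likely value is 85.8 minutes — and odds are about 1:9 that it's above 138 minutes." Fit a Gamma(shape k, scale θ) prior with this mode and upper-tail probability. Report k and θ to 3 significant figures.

k ≈ 9.32, θ ≈ 10.3

Gamma(k,θ) with k>1 has mode (k−1)θ, so θ = 85.8/(k−1).
Need P(X < 138) = 0.9 with θ tied to k this way. Start at k = 2, θ = 85.8: P(X<138) ≈ 0.478.
Too low — raise k to concentrate. Iterating converges to k ≈ 9.32.
Then θ = 85.8/(9.32−1) ≈ 10.3.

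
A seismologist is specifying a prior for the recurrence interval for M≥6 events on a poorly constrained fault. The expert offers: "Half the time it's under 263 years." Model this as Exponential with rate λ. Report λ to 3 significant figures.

Exponential median = ln 2 / λ, so λ = ln 2 / 263.0 = 0.00264.

λ ≈ 0.00264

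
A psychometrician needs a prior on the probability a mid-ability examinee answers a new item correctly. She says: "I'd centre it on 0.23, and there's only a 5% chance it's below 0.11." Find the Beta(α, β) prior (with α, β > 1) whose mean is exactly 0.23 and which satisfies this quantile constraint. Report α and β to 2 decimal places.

With mean 0.23 fixed, write α = 0.23s, β = 0.77s where s = α+β.
Need P(θ < 0.11) = 0.05 under Beta(0.23s, 0.77s). Normal approximation: (q−m)/√(m(1−m)/s) ≈ z_{0.05} = -1.64, so s ≈ 0.23·0.77·(-1.64)²/(0.11−0.23)² = 33.3.
At s = 33.3: P(θ<0.11) ≈ 0.030. Adjusting to match 0.05 gives s ≈ 26.27.
So α = 0.23·26.27 ≈ 6.04, β = 0.77·26.27 ≈ 20.22.

α ≈ 6.04, β ≈ 20.22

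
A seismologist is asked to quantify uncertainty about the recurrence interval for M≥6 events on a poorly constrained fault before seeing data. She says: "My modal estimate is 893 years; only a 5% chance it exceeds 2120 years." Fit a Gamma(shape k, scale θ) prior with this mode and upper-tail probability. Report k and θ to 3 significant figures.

Gamma(k,θ) with k>1 has mode (k−1)θ, so θ = 893/(k−1).
Need P(X < 2120) = 0.95 with θ tied to k this way. Start at k = 2, θ = 893: P(X<2120) ≈ 0.686.
Too low — raise k to concentrate. Iterating converges to k ≈ 4.65.
Then θ = 893/(4.65−1) ≈ 244.

k ≈ 4.65, θ ≈ 244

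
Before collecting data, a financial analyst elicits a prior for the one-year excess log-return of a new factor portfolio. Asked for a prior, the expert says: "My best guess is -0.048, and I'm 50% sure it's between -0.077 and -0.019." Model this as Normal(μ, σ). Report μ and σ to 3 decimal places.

A symmetric 50% interval runs μ ± z·σ with z = 0.6745.
Half-width = 0.029, so σ = 0.029/0.6745 = 0.043.
μ is the stated best guess, -0.048.

μ = -0.048, σ = 0.043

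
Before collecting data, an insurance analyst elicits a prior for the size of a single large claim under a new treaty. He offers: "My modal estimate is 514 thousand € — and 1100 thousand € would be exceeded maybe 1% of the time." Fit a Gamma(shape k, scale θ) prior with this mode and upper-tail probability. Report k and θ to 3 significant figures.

k ≈ 9.37, θ ≈ 61.4

Gamma(k,θ) with k>1 has mode (k−1)θ, so θ = 514/(k−1).
Need P(X < 1100) = 0.99 with θ tied to k this way. Start at k = 2, θ = 514: P(X<1100) ≈ 0.631.
Too low — raise k to concentrate. Iterating converges to k ≈ 9.37.
Then θ = 514/(9.37−1) ≈ 61.4.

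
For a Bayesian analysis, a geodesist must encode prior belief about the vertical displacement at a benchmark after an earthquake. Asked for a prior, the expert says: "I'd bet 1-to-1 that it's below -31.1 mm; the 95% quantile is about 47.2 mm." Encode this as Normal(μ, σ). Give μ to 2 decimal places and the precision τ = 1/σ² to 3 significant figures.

μ = -31.10, τ = 0.000441

For Normal(μ,σ), the p-quantile is μ + z_p·σ. Here z_{0.5} = 0, z_{0.95} = 1.645.
So -31.1 = μ + 0σ and 47.2 = μ + 1.645σ.
Subtracting: σ = (47.2 − -31.1)/(1.645 − (0)) = 47.60.
Then μ = -31.1 − (0)·47.60 = -31.10.
Precision τ = 1/σ² = 1/47.6² = 0.000441.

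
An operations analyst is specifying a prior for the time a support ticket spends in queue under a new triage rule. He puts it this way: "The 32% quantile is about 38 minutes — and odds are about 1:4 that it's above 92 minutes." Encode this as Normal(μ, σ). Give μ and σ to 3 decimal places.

μ = 57.289, σ = 41.243

The p-quantile of Normal(μ,σ) is μ + z_p·σ, with z_{0.32} = -0.4677 and z_{0.8} = 0.8416.
Eliminate σ: μ = (z₂·x₁ − z₁·x₂)/(z₂ − z₁) = (0.8416·38 − (-0.4677)·92)/1.309 = 57.289.
Then σ = (x₂ − x₁)/(z₂ − z₁) = (92 − 38)/1.309 = 41.243.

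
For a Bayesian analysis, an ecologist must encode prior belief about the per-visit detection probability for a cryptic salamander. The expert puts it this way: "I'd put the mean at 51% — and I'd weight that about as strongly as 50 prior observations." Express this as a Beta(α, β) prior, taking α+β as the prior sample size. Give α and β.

Under the effective-sample-size interpretation, Beta(α, β) has prior mean α/(α+β) and prior sample size α+β.
So α+β = 50 and α/(α+β) = 0.51, giving α = 0.51·50 = 25.5 and β = 50 − 25.5 = 24.5.

α = 25.5, β = 24.5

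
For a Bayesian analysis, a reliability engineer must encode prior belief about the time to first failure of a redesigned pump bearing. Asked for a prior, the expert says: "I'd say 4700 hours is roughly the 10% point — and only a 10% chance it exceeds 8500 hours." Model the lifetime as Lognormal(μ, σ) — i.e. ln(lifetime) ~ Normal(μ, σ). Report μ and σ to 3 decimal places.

If T ~ Lognormal(μ,σ) then ln T ~ Normal(μ,σ), so the p-quantile of ln T is μ + z_p·σ.
ln(4700) = 8.455 and ln(8500) = 9.048; z_{0.1} = -1.282, z_{0.9} = 1.282.
σ = (9.048 − 8.455)/(1.282 − (-1.282)) = 0.231.
μ = 8.455 − (-1.282)·0.231 = 8.752.

μ ≈ 8.752, σ ≈ 0.231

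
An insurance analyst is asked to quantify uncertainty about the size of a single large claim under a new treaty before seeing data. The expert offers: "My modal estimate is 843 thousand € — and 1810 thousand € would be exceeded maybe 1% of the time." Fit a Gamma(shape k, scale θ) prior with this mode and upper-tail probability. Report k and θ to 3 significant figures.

k ≈ 9.3, θ ≈ 102

Gamma(k,θ) with k>1 has mode (k−1)θ, so θ = 843/(k−1).
Need P(X < 1810) = 0.99 with θ tied to k this way. Start at k = 2, θ = 843: P(X<1810) ≈ 0.632.
Too low — raise k to concentrate. Iterating converges to k ≈ 9.3.
Then θ = 843/(9.3−1) ≈ 102.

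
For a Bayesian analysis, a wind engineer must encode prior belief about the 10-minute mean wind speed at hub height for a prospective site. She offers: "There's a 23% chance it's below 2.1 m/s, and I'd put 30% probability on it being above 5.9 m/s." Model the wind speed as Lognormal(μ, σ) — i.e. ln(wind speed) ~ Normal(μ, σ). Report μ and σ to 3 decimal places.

If T ~ Lognormal(μ,σ) then ln T ~ Normal(μ,σ), so the p-quantile of ln T is μ + z_p·σ.
ln(2.1) = 0.7419 and ln(5.9) = 1.775; z_{0.23} = -0.7388, z_{0.7} = 0.5244.
σ = (1.775 − 0.7419)/(0.5244 − (-0.7388)) = 0.818.
μ = 0.7419 − (-0.7388)·0.818 = 1.346.

μ ≈ 1.346, σ ≈ 0.818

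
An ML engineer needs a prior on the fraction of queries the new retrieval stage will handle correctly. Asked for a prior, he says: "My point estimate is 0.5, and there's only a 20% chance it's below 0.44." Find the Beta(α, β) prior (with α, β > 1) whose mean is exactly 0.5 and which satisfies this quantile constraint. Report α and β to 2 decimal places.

α ≈ 24.67, β ≈ 24.67

With mean 0.5 fixed, write α = 0.5s, β = 0.5s where s = α+β.
Need P(θ < 0.44) = 0.2 under Beta(0.5s, 0.5s). Normal approximation: (q−m)/√(m(1−m)/s) ≈ z_{0.2} = -0.842, so s ≈ 0.5·0.5·(-0.842)²/(0.44−0.5)² = 49.2.
At s = 49.2: P(θ<0.44) ≈ 0.200. Adjusting to match 0.2 gives s ≈ 49.33.
So α = 0.5·49.33 ≈ 24.67, β = 0.5·49.33 ≈ 24.67.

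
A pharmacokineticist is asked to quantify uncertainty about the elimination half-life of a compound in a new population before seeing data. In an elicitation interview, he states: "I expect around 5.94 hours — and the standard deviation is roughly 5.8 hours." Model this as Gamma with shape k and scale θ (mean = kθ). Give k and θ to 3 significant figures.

k ≈ 1.05, θ ≈ 5.66

For Gamma(k, scale θ): mean = kθ, variance = kθ², so CV = 1/√k.
CV = SD/mean = 5.8/5.94 = 0.9764, hence k = 1/CV² = 1.05.
Then θ = mean/k = 5.94/1.05 = 5.66.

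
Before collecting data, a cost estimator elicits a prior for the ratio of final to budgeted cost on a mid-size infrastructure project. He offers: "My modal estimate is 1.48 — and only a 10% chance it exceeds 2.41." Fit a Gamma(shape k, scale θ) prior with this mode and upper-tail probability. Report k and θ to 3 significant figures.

k ≈ 8.92, θ ≈ 0.187

Gamma(k,θ) with k>1 has mode (k−1)θ, so θ = 1.48/(k−1).
Need P(X < 2.41) = 0.9 with θ tied to k this way. Start at k = 2, θ = 1.48: P(X<2.41) ≈ 0.484.
Too low — raise k to concentrate. Iterating converges to k ≈ 8.92.
Then θ = 1.48/(8.92−1) ≈ 0.187.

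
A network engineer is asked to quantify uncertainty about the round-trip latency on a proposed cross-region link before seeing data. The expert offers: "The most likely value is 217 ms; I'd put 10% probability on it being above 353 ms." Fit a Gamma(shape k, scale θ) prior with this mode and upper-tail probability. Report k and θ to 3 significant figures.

k ≈ 8.95, θ ≈ 27.3

Gamma(k,θ) with k>1 has mode (k−1)θ, so θ = 217/(k−1).
Need P(X < 353) = 0.9 with θ tied to k this way. Start at k = 2, θ = 217: P(X<353) ≈ 0.484.
Too low — raise k to concentrate. Iterating converges to k ≈ 8.95.
Then θ = 217/(8.95−1) ≈ 27.3.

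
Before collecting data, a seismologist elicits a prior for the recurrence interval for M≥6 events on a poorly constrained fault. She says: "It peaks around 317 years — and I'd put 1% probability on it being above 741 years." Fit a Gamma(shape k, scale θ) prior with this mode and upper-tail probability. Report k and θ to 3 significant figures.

k ≈ 7.6, θ ≈ 48

Gamma(k,θ) with k>1 has mode (k−1)θ, so θ = 317/(k−1).
Need P(X < 741) = 0.99 with θ tied to k this way. Start at k = 2, θ = 317: P(X<741) ≈ 0.678.
Too low — raise k to concentrate. Iterating converges to k ≈ 7.6.
Then θ = 317/(7.6−1) ≈ 48.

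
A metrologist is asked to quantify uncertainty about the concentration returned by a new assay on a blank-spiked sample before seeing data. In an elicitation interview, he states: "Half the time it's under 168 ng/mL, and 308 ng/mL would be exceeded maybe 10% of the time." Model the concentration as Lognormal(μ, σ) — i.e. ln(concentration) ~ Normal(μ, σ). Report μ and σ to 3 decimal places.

If T ~ Lognormal(μ,σ) then ln T ~ Normal(μ,σ), so the p-quantile of ln T is μ + z_p·σ.
ln(168) = 5.124 and ln(308) = 5.73; z_{0.5} = 0, z_{0.9} = 1.282.
σ = (5.73 − 5.124)/(1.282 − (0)) = 0.473.
μ = 5.124 − (0)·0.473 = 5.124.

μ ≈ 5.124, σ ≈ 0.473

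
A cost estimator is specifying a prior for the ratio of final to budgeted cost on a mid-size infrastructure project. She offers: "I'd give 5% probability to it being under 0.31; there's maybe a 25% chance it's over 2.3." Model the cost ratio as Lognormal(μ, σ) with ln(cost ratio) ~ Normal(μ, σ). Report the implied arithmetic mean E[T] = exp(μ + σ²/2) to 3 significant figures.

If T ~ Lognormal(μ,σ) then ln T ~ Normal(μ,σ), so the p-quantile of ln T is μ + z_p·σ.
ln(0.31) = -1.171 and ln(2.3) = 0.8329; z_{0.05} = -1.645, z_{0.75} = 0.6745.
σ = (0.8329 − -1.171)/(0.6745 − (-1.645)) = 0.864.
μ = -1.171 − (-1.645)·0.864 = 0.250.
E[T] = exp(μ + σ²/2) = exp(0.250 + 0.3733) = 1.87.

E[T] ≈ 1.87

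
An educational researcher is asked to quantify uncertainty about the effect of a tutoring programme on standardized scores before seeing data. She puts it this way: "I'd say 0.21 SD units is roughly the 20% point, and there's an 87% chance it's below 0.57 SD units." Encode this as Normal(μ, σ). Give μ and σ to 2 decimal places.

The p-quantile of Normal(μ,σ) is μ + z_p·σ, with z_{0.2} = -0.8416 and z_{0.87} = 1.126.
Eliminate σ: μ = (z₂·x₁ − z₁·x₂)/(z₂ − z₁) = (1.126·0.21 − (-0.8416)·0.57)/1.968 = 0.36.
Then σ = (x₂ − x₁)/(z₂ − z₁) = (0.57 − 0.21)/1.968 = 0.18.

μ = 0.36, σ = 0.18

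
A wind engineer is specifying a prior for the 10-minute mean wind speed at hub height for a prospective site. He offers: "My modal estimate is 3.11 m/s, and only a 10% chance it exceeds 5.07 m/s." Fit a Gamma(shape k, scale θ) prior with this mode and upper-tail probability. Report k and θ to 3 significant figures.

k ≈ 8.89, θ ≈ 0.394

Gamma(k,θ) with k>1 has mode (k−1)θ, so θ = 3.11/(k−1).
Need P(X < 5.07) = 0.9 with θ tied to k this way. Start at k = 2, θ = 3.11: P(X<5.07) ≈ 0.485.
Too low — raise k to concentrate. Iterating converges to k ≈ 8.89.
Then θ = 3.11/(8.89−1) ≈ 0.394.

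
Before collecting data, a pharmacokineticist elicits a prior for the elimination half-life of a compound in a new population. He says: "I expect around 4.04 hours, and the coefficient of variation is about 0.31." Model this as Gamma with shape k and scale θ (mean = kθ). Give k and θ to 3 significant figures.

For Gamma(k, scale θ): mean = kθ, variance = kθ², so CV = 1/√k.
CV = 0.31, hence k = 1/CV² = 10.4.
Then θ = mean/k = 4.04/10.4 = 0.388.

k ≈ 10.4, θ ≈ 0.388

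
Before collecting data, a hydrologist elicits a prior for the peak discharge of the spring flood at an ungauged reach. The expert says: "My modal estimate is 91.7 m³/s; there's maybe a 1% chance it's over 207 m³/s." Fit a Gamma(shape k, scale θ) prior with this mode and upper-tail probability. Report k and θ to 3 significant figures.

Gamma(k,θ) with k>1 has mode (k−1)θ, so θ = 91.7/(k−1).
Need P(X < 207) = 0.99 with θ tied to k this way. Start at k = 2, θ = 91.7: P(X<207) ≈ 0.659.
Too low — raise k to concentrate. Iterating converges to k ≈ 8.23.
Then θ = 91.7/(8.23−1) ≈ 12.7.

k ≈ 8.23, θ ≈ 12.7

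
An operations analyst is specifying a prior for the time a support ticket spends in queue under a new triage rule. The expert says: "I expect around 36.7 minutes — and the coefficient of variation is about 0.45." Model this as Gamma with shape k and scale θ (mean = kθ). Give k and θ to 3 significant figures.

k ≈ 4.94, θ ≈ 7.43

For Gamma(k, scale θ): mean = kθ, variance = kθ², so CV = 1/√k.
CV = 0.45, hence k = 1/CV² = 4.94.
Then θ = mean/k = 36.7/4.94 = 7.43.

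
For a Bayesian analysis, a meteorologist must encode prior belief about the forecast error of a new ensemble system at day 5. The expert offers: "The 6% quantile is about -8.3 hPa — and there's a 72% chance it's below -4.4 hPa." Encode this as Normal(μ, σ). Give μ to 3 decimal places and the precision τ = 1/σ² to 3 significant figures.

For Normal(μ,σ), the p-quantile is μ + z_p·σ. Here z_{0.06} = -1.555, z_{0.72} = 0.5828.
So -8.3 = μ − 1.555σ and -4.4 = μ + 0.5828σ.
Subtracting: σ = (-4.4 − -8.3)/(0.5828 − (-1.555)) = 1.824.
Then μ = -8.3 − (-1.555)·1.824 = -5.463.
Precision τ = 1/σ² = 1/1.824² = 0.3.

μ = -5.463, τ = 0.3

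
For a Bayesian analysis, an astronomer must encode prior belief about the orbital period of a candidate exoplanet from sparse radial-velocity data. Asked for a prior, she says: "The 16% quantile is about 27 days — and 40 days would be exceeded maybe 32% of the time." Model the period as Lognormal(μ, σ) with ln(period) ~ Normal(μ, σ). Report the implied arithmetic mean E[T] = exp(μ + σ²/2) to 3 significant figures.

E[T] ≈ 36.6 days

If T ~ Lognormal(μ,σ) then ln T ~ Normal(μ,σ), so the p-quantile of ln T is μ + z_p·σ.
ln(27) = 3.296 and ln(40) = 3.689; z_{0.16} = -0.9945, z_{0.68} = 0.4677.
σ = (3.689 − 3.296)/(0.4677 − (-0.9945)) = 0.269.
μ = 3.296 − (-0.9945)·0.269 = 3.563.
E[T] = exp(μ + σ²/2) = exp(3.563 + 0.0361) = 36.6 days.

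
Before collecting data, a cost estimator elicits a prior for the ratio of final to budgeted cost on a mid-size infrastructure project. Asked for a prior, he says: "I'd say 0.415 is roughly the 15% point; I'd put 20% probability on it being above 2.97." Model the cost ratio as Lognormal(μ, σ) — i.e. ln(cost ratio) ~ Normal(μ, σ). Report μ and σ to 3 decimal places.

If T ~ Lognormal(μ,σ) then ln T ~ Normal(μ,σ), so the p-quantile of ln T is μ + z_p·σ.
ln(0.415) = -0.8795 and ln(2.97) = 1.089; z_{0.15} = -1.036, z_{0.8} = 0.8416.
σ = (1.089 − -0.8795)/(0.8416 − (-1.036)) = 1.048.
μ = -0.8795 − (-1.036)·1.048 = 0.207.

μ ≈ 0.207, σ ≈ 1.048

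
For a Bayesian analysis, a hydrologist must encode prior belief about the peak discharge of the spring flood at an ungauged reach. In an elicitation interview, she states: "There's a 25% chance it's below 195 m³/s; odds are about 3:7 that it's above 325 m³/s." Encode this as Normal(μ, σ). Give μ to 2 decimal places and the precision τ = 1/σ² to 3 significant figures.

The p-quantile of Normal(μ,σ) is μ + z_p·σ, with z_{0.25} = -0.6745 and z_{0.7} = 0.5244.
Eliminate σ: μ = (z₂·x₁ − z₁·x₂)/(z₂ − z₁) = (0.5244·195 − (-0.6745)·325)/1.199 = 268.14.
Then σ = (x₂ − x₁)/(z₂ − z₁) = (325 − 195)/1.199 = 108.43.
Precision τ = 1/σ² = 1/108.4² = 8.5e-05.

μ = 268.14, τ = 8.5e-05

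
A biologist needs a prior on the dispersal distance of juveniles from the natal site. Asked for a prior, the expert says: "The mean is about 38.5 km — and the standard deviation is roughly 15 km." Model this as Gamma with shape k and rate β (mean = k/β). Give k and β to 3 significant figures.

k ≈ 6.59, β ≈ 0.171

For Gamma(k, rate β): mean = k/β, variance = k/β², so CV = 1/√k.
CV = SD/mean = 15/38.5 = 0.3896, hence k = 1/CV² = 6.59.
Then β = k/mean = 6.59/38.5 = 0.171.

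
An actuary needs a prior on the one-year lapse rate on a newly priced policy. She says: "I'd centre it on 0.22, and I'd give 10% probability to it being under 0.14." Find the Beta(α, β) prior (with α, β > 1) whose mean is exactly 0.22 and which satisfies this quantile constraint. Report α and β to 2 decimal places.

With mean 0.22 fixed, write α = 0.22s, β = 0.78s where s = α+β.
Need P(θ < 0.14) = 0.1 under Beta(0.22s, 0.78s). Normal approximation: (q−m)/√(m(1−m)/s) ≈ z_{0.1} = -1.28, so s ≈ 0.22·0.78·(-1.28)²/(0.14−0.22)² = 44.0.
At s = 44.0: P(θ<0.14) ≈ 0.088. Adjusting to match 0.1 gives s ≈ 39.91.
So α = 0.22·39.91 ≈ 8.78, β = 0.78·39.91 ≈ 31.13.

α ≈ 8.78, β ≈ 31.13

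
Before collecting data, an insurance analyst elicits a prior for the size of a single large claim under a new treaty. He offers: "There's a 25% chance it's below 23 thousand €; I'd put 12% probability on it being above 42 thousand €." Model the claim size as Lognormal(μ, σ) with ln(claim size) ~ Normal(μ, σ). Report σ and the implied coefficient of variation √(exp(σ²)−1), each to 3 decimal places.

If T ~ Lognormal(μ,σ) then ln T ~ Normal(μ,σ), so the p-quantile of ln T is μ + z_p·σ.
ln(23) = 3.135 and ln(42) = 3.738; z_{0.25} = -0.6745, z_{0.88} = 1.175.
σ = (3.738 − 3.135)/(1.175 − (-0.6745)) = 0.326.
μ = 3.135 − (-0.6745)·0.326 = 3.355.
CV = √(exp(σ²)−1) = √(exp(0.1060)−1) = 0.334.

σ ≈ 0.326, CV ≈ 0.334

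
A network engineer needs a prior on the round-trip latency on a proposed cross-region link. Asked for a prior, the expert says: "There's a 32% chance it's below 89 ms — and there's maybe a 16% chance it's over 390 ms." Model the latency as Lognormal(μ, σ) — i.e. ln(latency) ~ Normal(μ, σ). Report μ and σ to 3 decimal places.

If T ~ Lognormal(μ,σ) then ln T ~ Normal(μ,σ), so the p-quantile of ln T is μ + z_p·σ.
ln(89) = 4.489 and ln(390) = 5.966; z_{0.32} = -0.4677, z_{0.84} = 0.9945.
σ = (5.966 − 4.489)/(0.9945 − (-0.4677)) = 1.011.
μ = 4.489 − (-0.4677)·1.011 = 4.961.

μ ≈ 4.961, σ ≈ 1.011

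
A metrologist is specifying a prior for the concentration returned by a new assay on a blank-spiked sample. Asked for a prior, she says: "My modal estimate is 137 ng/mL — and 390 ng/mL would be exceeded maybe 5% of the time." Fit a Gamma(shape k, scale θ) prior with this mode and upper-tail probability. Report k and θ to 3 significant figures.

Gamma(k,θ) with k>1 has mode (k−1)θ, so θ = 137/(k−1).
Need P(X < 390) = 0.95 with θ tied to k this way. Start at k = 2, θ = 137: P(X<390) ≈ 0.777.
Too low — raise k to concentrate. Iterating converges to k ≈ 3.44.
Then θ = 137/(3.44−1) ≈ 56.1.

k ≈ 3.44, θ ≈ 56.1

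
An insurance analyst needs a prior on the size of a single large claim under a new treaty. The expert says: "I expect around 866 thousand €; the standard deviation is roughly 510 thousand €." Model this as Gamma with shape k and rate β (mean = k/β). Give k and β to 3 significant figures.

k ≈ 2.88, β ≈ 0.00333

For Gamma(k, rate β): mean = k/β, variance = k/β², so CV = 1/√k.
CV = SD/mean = 510/866 = 0.5889, hence k = 1/CV² = 2.88.
Then β = k/mean = 2.88/866 = 0.00333.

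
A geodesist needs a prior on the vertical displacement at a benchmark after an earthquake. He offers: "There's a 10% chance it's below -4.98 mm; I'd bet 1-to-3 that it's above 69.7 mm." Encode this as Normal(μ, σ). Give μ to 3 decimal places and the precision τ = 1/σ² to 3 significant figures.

For Normal(μ,σ), the p-quantile is μ + z_p·σ. Here z_{0.1} = -1.282, z_{0.75} = 0.6745.
So -4.98 = μ − 1.282σ and 69.7 = μ + 0.6745σ.
Subtracting: σ = (69.7 − -4.98)/(0.6745 − (-1.282)) = 38.179.
Then μ = -4.98 − (-1.282)·38.179 = 43.949.
Precision τ = 1/σ² = 1/38.18² = 0.000686.

μ = 43.949, τ = 0.000686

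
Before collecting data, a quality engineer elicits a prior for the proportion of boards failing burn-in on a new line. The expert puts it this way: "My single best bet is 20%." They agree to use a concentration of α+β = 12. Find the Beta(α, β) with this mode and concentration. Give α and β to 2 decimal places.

α = 3.00, β = 9.00

For α,β > 1 the Beta mode is (α−1)/(α+β−2). With α+β = 12, the mode is (α−1)/10.
Set (α−1)/10 = 0.2 → α = 1 + 0.2·10 = 3.00.
β = 12 − α = 9.00.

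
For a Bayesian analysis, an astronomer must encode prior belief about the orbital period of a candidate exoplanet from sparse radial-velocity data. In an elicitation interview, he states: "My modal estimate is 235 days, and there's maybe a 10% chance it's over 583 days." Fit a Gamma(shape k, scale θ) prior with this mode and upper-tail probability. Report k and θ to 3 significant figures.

k ≈ 3.33, θ ≈ 101

Gamma(k,θ) with k>1 has mode (k−1)θ, so θ = 235/(k−1).
Need P(X < 583) = 0.9 with θ tied to k this way. Start at k = 2, θ = 235: P(X<583) ≈ 0.709.
Too low — raise k to concentrate. Iterating converges to k ≈ 3.33.
Then θ = 235/(3.33−1) ≈ 101.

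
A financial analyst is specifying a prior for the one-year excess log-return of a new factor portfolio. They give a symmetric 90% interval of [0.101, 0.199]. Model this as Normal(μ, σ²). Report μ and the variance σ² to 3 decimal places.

μ = 0.150, σ² = 0.001

A symmetric 90% interval runs μ ± z·σ with z = 1.645.
Half-width = 0.049, so σ = 0.049/1.645 = 0.0298 and σ² = 0.001.
μ is the interval midpoint, 0.150.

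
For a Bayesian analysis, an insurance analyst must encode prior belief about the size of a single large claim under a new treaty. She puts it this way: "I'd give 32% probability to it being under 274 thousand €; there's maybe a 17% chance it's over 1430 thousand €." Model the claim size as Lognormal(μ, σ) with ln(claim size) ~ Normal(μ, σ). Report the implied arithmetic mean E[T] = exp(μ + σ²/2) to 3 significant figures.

If T ~ Lognormal(μ,σ) then ln T ~ Normal(μ,σ), so the p-quantile of ln T is μ + z_p·σ.
ln(274) = 5.613 and ln(1430) = 7.265; z_{0.32} = -0.4677, z_{0.83} = 0.9542.
σ = (7.265 − 5.613)/(0.9542 − (-0.4677)) = 1.162.
μ = 5.613 − (-0.4677)·1.162 = 6.157.
E[T] = exp(μ + σ²/2) = exp(6.157 + 0.6752) = 927 thousand €.

E[T] ≈ 927 thousand €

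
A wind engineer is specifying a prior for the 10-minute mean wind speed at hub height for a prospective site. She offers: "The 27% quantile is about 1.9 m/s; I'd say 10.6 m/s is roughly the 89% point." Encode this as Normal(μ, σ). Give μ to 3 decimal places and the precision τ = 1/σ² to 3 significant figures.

For Normal(μ,σ), the p-quantile is μ + z_p·σ. Here z_{0.27} = -0.6128, z_{0.89} = 1.227.
So 1.9 = μ − 0.6128σ and 10.6 = μ + 1.227σ.
Subtracting: σ = (10.6 − 1.9)/(1.227 − (-0.6128)) = 4.730.
Then μ = 1.9 − (-0.6128)·4.730 = 4.799.
Precision τ = 1/σ² = 1/4.73² = 0.0447.

μ = 4.799, τ = 0.0447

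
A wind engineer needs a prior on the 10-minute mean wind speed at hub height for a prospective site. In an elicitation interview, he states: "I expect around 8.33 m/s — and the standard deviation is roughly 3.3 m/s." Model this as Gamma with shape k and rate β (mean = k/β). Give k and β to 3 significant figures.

k ≈ 6.37, β ≈ 0.765

For Gamma(k, rate β): mean = k/β, variance = k/β², so CV = 1/√k.
CV = SD/mean = 3.3/8.33 = 0.3962, hence k = 1/CV² = 6.37.
Then β = k/mean = 6.37/8.33 = 0.765.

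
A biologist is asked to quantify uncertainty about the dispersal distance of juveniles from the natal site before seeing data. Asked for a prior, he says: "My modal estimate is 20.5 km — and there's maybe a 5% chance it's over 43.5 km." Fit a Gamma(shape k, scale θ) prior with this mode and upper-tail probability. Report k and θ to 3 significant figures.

k ≈ 5.88, θ ≈ 4.2

Gamma(k,θ) with k>1 has mode (k−1)θ, so θ = 20.5/(k−1).
Need P(X < 43.5) = 0.95 with θ tied to k this way. Start at k = 2, θ = 20.5: P(X<43.5) ≈ 0.626.
Too low — raise k to concentrate. Iterating converges to k ≈ 5.88.
Then θ = 20.5/(5.88−1) ≈ 4.2.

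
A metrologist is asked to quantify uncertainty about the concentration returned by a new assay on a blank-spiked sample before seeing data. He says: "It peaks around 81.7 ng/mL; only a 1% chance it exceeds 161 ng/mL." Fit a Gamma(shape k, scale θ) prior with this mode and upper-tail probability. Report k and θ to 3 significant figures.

Gamma(k,θ) with k>1 has mode (k−1)θ, so θ = 81.7/(k−1).
Need P(X < 161) = 0.99 with θ tied to k this way. Start at k = 2, θ = 81.7: P(X<161) ≈ 0.586.
Too low — raise k to concentrate. Iterating converges to k ≈ 11.7.
Then θ = 81.7/(11.7−1) ≈ 7.63.

k ≈ 11.7, θ ≈ 7.63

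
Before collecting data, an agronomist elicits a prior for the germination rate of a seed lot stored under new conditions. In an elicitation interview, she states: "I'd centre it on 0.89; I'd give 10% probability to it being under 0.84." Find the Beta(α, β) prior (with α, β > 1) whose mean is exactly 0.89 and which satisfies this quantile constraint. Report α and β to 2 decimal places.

α ≈ 61.35, β ≈ 7.58

With mean 0.89 fixed, write α = 0.89s, β = 0.11s where s = α+β.
Need P(θ < 0.84) = 0.1 under Beta(0.89s, 0.11s). Normal approximation: (q−m)/√(m(1−m)/s) ≈ z_{0.1} = -1.28, so s ≈ 0.89·0.11·(-1.28)²/(0.84−0.89)² = 64.3.
At s = 64.3: P(θ<0.84) ≈ 0.107. Adjusting to match 0.1 gives s ≈ 68.93.
So α = 0.89·68.93 ≈ 61.35, β = 0.11·68.93 ≈ 7.58.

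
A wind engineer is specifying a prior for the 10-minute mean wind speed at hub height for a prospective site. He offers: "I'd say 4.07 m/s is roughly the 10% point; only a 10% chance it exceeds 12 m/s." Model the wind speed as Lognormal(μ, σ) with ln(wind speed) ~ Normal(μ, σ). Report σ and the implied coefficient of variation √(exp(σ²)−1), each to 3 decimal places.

If T ~ Lognormal(μ,σ) then ln T ~ Normal(μ,σ), so the p-quantile of ln T is μ + z_p·σ.
ln(4.07) = 1.404 and ln(12) = 2.485; z_{0.1} = -1.282, z_{0.9} = 1.282.
σ = (2.485 − 1.404)/(1.282 − (-1.282)) = 0.422.
μ = 1.404 − (-1.282)·0.422 = 1.944.
CV = √(exp(σ²)−1) = √(exp(0.1780)−1) = 0.441.

σ ≈ 0.422, CV ≈ 0.441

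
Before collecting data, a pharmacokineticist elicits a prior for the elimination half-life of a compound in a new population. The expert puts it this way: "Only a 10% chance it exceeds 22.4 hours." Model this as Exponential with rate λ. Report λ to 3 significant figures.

λ ≈ 0.103

P(T > 22.4) = e^(−λ·22.4) = 0.1, so λ = −ln(0.1)/22.4 = 0.103.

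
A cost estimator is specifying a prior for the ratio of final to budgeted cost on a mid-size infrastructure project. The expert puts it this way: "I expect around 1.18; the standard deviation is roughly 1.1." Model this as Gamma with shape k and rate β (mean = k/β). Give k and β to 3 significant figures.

k ≈ 1.15, β ≈ 0.975

For Gamma(k, rate β): mean = k/β, variance = k/β², so CV = 1/√k.
CV = SD/mean = 1.1/1.18 = 0.9322, hence k = 1/CV² = 1.15.
Then β = k/mean = 1.15/1.18 = 0.975.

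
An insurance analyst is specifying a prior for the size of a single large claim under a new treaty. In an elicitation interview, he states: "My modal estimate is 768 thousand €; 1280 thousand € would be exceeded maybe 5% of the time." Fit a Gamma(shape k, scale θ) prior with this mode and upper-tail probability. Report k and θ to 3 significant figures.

k ≈ 11.7, θ ≈ 71.7

Gamma(k,θ) with k>1 has mode (k−1)θ, so θ = 768/(k−1).
Need P(X < 1280) = 0.95 with θ tied to k this way. Start at k = 2, θ = 768: P(X<1280) ≈ 0.496.
Too low — raise k to concentrate. Iterating converges to k ≈ 11.7.
Then θ = 768/(11.7−1) ≈ 71.7.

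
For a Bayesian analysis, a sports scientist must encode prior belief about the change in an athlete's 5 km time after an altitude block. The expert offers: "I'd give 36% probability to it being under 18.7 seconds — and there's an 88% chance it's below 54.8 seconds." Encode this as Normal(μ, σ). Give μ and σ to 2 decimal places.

The p-quantile of Normal(μ,σ) is μ + z_p·σ, with z_{0.36} = -0.3585 and z_{0.88} = 1.175.
Eliminate σ: μ = (z₂·x₁ − z₁·x₂)/(z₂ − z₁) = (1.175·18.7 − (-0.3585)·54.8)/1.533 = 27.14.
Then σ = (x₂ − x₁)/(z₂ − z₁) = (54.8 − 18.7)/1.533 = 23.54.

μ = 27.14, σ = 23.54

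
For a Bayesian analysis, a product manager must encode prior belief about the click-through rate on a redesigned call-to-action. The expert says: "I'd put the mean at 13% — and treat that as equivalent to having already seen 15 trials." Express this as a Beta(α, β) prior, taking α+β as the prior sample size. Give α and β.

Under the effective-sample-size interpretation, Beta(α, β) has prior mean α/(α+β) and prior sample size α+β.
So α+β = 15 and α/(α+β) = 0.13, giving α = 0.13·15 = 1.95 and β = 15 − 1.95 = 13.05.

α = 1.95, β = 13.05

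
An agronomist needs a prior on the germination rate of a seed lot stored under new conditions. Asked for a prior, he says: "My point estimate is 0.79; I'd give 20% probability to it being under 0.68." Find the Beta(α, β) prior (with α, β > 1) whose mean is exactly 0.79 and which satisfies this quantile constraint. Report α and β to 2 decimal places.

α ≈ 6.41, β ≈ 1.70

With mean 0.79 fixed, write α = 0.79s, β = 0.21s where s = α+β.
Need P(θ < 0.68) = 0.2 under Beta(0.79s, 0.21s). Normal approximation: (q−m)/√(m(1−m)/s) ≈ z_{0.2} = -0.842, so s ≈ 0.79·0.21·(-0.842)²/(0.68−0.79)² = 9.7.
At s = 9.7: P(θ<0.68) ≈ 0.186. Adjusting to match 0.2 gives s ≈ 8.11.
So α = 0.79·8.11 ≈ 6.41, β = 0.21·8.11 ≈ 1.70.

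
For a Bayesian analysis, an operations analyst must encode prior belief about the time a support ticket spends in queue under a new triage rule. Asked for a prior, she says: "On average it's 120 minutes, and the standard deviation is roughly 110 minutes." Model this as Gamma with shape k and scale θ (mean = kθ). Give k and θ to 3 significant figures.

For Gamma(k, scale θ): mean = kθ, variance = kθ², so CV = 1/√k.
CV = SD/mean = 110/120 = 0.9167, hence k = 1/CV² = 1.19.
Then θ = mean/k = 120/1.19 = 101.

k ≈ 1.19, θ ≈ 101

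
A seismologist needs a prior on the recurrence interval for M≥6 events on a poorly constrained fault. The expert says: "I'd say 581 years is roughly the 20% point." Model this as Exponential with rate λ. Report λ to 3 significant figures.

P(T < 581.0) = 1 − e^(−λ·581.0) = 0.2, so λ = −ln(1−0.2)/581.0 = −ln(0.8)/581.0 = 0.000384.

λ ≈ 0.000384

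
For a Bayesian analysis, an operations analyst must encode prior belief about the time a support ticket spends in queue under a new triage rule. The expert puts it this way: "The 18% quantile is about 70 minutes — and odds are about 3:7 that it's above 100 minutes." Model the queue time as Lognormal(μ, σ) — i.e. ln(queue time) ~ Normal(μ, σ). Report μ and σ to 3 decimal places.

If T ~ Lognormal(μ,σ) then ln T ~ Normal(μ,σ), so the p-quantile of ln T is μ + z_p·σ.
ln(70) = 4.248 and ln(100) = 4.605; z_{0.18} = -0.9154, z_{0.7} = 0.5244.
σ = (4.605 − 4.248)/(0.5244 − (-0.9154)) = 0.248.
μ = 4.248 − (-0.9154)·0.248 = 4.475.

μ ≈ 4.475, σ ≈ 0.248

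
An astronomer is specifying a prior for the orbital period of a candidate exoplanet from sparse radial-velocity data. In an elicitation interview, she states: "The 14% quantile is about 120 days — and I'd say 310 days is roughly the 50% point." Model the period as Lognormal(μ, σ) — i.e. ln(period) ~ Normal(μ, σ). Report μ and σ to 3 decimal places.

μ ≈ 5.737, σ ≈ 0.879

If T ~ Lognormal(μ,σ) then ln T ~ Normal(μ,σ), so the p-quantile of ln T is μ + z_p·σ.
ln(120) = 4.787 and ln(310) = 5.737; z_{0.14} = -1.08, z_{0.5} = 0.
σ = (5.737 − 4.787)/(0 − (-1.08)) = 0.879.
μ = 4.787 − (-1.08)·0.879 = 5.737.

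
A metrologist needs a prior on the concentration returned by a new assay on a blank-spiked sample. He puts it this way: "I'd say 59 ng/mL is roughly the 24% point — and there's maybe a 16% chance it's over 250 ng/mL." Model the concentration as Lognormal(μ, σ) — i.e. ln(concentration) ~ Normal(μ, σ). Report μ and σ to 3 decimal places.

μ ≈ 4.677, σ ≈ 0.849

If T ~ Lognormal(μ,σ) then ln T ~ Normal(μ,σ), so the p-quantile of ln T is μ + z_p·σ.
ln(59) = 4.078 and ln(250) = 5.521; z_{0.24} = -0.7063, z_{0.84} = 0.9945.
σ = (5.521 − 4.078)/(0.9945 − (-0.7063)) = 0.849.
μ = 4.078 − (-0.7063)·0.849 = 4.677.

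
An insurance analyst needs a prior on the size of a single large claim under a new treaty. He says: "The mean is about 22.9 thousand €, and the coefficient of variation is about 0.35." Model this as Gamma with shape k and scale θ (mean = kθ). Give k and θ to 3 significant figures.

k ≈ 8.16, θ ≈ 2.81

For Gamma(k, scale θ): mean = kθ, variance = kθ², so CV = 1/√k.
CV = 0.35, hence k = 1/CV² = 8.16.
Then θ = mean/k = 22.9/8.16 = 2.81.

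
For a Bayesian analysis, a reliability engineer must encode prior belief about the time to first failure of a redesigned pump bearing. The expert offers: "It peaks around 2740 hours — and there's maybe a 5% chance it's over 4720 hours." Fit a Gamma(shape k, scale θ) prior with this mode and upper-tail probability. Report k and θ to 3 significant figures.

k ≈ 10.4, θ ≈ 290

Gamma(k,θ) with k>1 has mode (k−1)θ, so θ = 2740/(k−1).
Need P(X < 4720) = 0.95 with θ tied to k this way. Start at k = 2, θ = 2740: P(X<4720) ≈ 0.514.
Too low — raise k to concentrate. Iterating converges to k ≈ 10.4.
Then θ = 2740/(10.4−1) ≈ 290.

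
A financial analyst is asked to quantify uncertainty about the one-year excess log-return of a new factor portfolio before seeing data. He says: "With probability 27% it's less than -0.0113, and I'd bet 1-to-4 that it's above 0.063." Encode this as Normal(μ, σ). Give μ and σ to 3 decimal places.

The p-quantile of Normal(μ,σ) is μ + z_p·σ, with z_{0.27} = -0.6128 and z_{0.8} = 0.8416.
Eliminate σ: μ = (z₂·x₁ − z₁·x₂)/(z₂ − z₁) = (0.8416·-0.0113 − (-0.6128)·0.063)/1.454 = 0.020.
Then σ = (x₂ − x₁)/(z₂ − z₁) = (0.063 − -0.0113)/1.454 = 0.051.

μ = 0.020, σ = 0.051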